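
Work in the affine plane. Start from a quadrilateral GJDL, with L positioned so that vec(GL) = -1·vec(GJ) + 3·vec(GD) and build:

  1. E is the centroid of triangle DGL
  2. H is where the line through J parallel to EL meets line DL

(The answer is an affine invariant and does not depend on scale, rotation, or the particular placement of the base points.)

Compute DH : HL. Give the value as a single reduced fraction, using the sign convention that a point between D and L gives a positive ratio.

DH:HL = -3/4

Work in coordinates with G = (0, 0), J = (1, 0), D = (0, 1), L = (-1, 3).
1. E is the centroid of triangle DGL ⇒ E = (-1/3, 4/3)
2. H is where the line through J parallel to EL meets line DL ⇒ H = (3, -5)
H = D + t·(L−D) with t = -3, so DH:HL = t:(1−t) = -3:4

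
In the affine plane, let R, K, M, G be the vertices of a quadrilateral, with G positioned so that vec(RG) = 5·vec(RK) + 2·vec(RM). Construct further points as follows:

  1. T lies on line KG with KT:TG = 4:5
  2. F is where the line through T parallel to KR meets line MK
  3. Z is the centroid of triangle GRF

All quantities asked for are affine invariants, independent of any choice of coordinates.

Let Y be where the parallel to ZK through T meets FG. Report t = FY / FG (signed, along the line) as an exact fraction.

Assign R = (0, 0), K = (1, 0), M = (0, 1), G = (5, 2) — the answer is frame-independent, so this choice is without loss of generality.
1. T lies on line KG with KT:TG = 4:5 ⇒ T = (25/9, 8/9)
2. F is where the line through T parallel to KR meets line MK ⇒ F = (1/9, 8/9)
3. Z is the centroid of triangle GRF ⇒ Z = (46/27, 26/27)
through T parallel to ZK: direction (-19/27, -26/27); meets FG at Y = (4735/1431, 2312/1431)
Y = F + t·(G−F) with t = 104/159

t = 104/159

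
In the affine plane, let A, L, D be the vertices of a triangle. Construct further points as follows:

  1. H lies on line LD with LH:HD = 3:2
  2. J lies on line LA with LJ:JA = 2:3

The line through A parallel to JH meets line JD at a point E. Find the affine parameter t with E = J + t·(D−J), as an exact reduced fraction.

Work in coordinates with A = (0, 0), L = (1, 0), D = (0, 1).
1. H lies on line LD with LH:HD = 3:2 ⇒ H = (2/5, 3/5)
2. J lies on line LA with LJ:JA = 2:3 ⇒ J = (3/5, 0)
through A parallel to JH: direction (-1/5, 3/5); meets JD at E = (-3/4, 9/4)
E = J + t·(D−J) with t = 9/4

t = 9/4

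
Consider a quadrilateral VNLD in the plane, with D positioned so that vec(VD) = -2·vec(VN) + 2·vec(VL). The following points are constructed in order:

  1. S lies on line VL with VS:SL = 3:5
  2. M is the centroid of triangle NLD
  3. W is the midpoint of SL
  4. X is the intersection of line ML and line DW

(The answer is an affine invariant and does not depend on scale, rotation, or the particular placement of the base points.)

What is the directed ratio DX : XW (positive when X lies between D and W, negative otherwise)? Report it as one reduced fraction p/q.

Choose coordinates V = (0, 0), N = (1, 0), L = (0, 1), D = (-2, 2).
1. S lies on line VL with VS:SL = 3:5 ⇒ S = (0, 3/8)
2. M is the centroid of triangle NLD ⇒ M = (-1/3, 1)
3. W is the midpoint of SL ⇒ W = (0, 11/16)
4. X is the intersection of line ML and line DW ⇒ X = (-10/21, 1)
X = D + t·(W−D) with t = 16/21, so DX:XW = t:(1−t) = 16/21:5/21

DX:XW = 16/5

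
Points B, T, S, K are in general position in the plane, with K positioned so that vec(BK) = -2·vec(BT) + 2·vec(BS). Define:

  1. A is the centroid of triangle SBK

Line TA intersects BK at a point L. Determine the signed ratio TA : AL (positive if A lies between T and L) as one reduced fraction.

Assign B = (0, 0), T = (1, 0), S = (0, 1), K = (-2, 2) — the answer is frame-independent, so this choice is without loss of generality.
1. A is the centroid of triangle SBK ⇒ A = (-2/3, 1)
line TA meets BK at L = (-3/2, 3/2)
A = T + t·(L−T) with t = 2/3, so TA:AL = 2/3:1/3

TA:AL = 2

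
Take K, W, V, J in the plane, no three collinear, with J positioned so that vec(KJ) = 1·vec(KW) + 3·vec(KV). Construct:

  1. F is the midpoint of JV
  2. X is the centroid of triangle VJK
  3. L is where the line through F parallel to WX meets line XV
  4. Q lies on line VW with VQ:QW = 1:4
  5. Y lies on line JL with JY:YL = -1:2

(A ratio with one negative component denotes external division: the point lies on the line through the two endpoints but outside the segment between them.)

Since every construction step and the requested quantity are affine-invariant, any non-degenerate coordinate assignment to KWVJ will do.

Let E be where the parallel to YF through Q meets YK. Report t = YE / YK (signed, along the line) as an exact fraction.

t = 3/5

Choose coordinates K = (0, 0), W = (1, 0), V = (0, 1), J = (1, 3).
1. F is the midpoint of JV ⇒ F = (1/2, 2)
2. X is the centroid of triangle VJK ⇒ X = (1/3, 4/3)
3. L is where the line through F parallel to WX meets line XV ⇒ L = (2/3, 5/3)
4. Q lies on line VW with VQ:QW = 1:4 ⇒ Q = (1/5, 4/5)
5. Y lies on line JL with JY:YL = -1:2 ⇒ Y = (4/3, 13/3)
through Q parallel to YF: direction (-5/6, -7/3); meets YK at E = (8/15, 26/15)
E = Y + t·(K−Y) with t = 3/5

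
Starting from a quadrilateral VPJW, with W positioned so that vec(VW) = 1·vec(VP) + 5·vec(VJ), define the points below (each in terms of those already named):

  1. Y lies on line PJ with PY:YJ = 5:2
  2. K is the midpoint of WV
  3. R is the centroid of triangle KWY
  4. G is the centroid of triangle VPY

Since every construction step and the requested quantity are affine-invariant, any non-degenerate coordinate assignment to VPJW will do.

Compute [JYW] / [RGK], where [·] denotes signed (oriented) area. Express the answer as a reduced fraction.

Work in coordinates with V = (0, 0), P = (1, 0), J = (0, 1), W = (1, 5).
1. Y lies on line PJ with PY:YJ = 5:2 ⇒ Y = (2/7, 5/7)
2. K is the midpoint of WV ⇒ K = (1/2, 5/2)
3. R is the centroid of triangle KWY ⇒ R = (25/42, 115/42)
4. G is the centroid of triangle VPY ⇒ G = (3/7, 5/21)
2·[JYW] = 10/7, 2·[RGK] = -25/126
[JYW]:[RGK] = 10/7:-25/126 = -36/5

[JYW]:[RGK] = -36/5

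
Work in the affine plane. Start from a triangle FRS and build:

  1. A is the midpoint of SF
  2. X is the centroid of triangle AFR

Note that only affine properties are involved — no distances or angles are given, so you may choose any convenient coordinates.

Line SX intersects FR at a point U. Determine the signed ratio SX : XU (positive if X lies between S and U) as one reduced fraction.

Assign F = (0, 0), R = (1, 0), S = (0, 1) — the answer is frame-independent, so this choice is without loss of generality.
1. A is the midpoint of SF ⇒ A = (0, 1/2)
2. X is the centroid of triangle AFR ⇒ X = (1/3, 1/6)
line SX meets FR at U = (2/5, 0)
X = S + t·(U−S) with t = 5/6, so SX:XU = 5/6:1/6

SX:XU = 5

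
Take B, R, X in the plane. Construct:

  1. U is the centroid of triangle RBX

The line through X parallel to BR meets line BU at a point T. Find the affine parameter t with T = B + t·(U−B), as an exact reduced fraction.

t = 3

Choose coordinates B = (0, 0), R = (1, 0), X = (0, 1).
1. U is the centroid of triangle RBX ⇒ U = (1/3, 1/3)
through X parallel to BR: direction (1, 0); meets BU at T = (1, 1)
T = B + t·(U−B) with t = 3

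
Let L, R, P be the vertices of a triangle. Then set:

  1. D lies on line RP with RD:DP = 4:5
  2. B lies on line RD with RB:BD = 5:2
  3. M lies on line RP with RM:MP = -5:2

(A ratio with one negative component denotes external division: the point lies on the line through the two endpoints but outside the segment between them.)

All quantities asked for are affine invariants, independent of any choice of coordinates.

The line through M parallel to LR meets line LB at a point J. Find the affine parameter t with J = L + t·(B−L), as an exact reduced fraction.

Assign L = (0, 0), R = (1, 0), P = (0, 1) — the answer is frame-independent, so this choice is without loss of generality.
1. D lies on line RP with RD:DP = 4:5 ⇒ D = (5/9, 4/9)
2. B lies on line RD with RB:BD = 5:2 ⇒ B = (43/63, 20/63)
3. M lies on line RP with RM:MP = -5:2 ⇒ M = (-2/3, 5/3)
through M parallel to LR: direction (1, 0); meets LB at J = (43/12, 5/3)
J = L + t·(B−L) with t = 21/4

t = 21/4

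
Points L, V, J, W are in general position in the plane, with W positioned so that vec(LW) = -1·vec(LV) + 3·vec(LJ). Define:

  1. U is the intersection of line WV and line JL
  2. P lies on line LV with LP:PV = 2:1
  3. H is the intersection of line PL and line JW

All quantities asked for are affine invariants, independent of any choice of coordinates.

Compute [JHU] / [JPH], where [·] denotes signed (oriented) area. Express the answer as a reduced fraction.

[JHU]:[JPH] = -3/2

Work in coordinates with L = (0, 0), V = (1, 0), J = (0, 1), W = (-1, 3).
1. U is the intersection of line WV and line JL ⇒ U = (0, 3/2)
2. P lies on line LV with LP:PV = 2:1 ⇒ P = (2/3, 0)
3. H is the intersection of line PL and line JW ⇒ H = (1/2, 0)
2·[JHU] = 1/4, 2·[JPH] = -1/6
[JHU]:[JPH] = 1/4:-1/6 = -3/2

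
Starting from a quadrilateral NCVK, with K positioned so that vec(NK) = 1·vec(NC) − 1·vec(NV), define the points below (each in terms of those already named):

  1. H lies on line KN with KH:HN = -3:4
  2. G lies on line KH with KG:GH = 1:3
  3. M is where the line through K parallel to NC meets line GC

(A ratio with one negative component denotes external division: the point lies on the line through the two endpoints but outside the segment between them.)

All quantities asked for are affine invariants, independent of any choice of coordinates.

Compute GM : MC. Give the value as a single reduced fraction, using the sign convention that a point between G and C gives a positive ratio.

GM:MC = 3/4

Work in coordinates with N = (0, 0), C = (1, 0), V = (0, 1), K = (1, -1).
1. H lies on line KN with KH:HN = -3:4 ⇒ H = (4, -4)
2. G lies on line KH with KG:GH = 1:3 ⇒ G = (7/4, -7/4)
3. M is where the line through K parallel to NC meets line GC ⇒ M = (10/7, -1)
M = G + t·(C−G) with t = 3/7, so GM:MC = t:(1−t) = 3/7:4/7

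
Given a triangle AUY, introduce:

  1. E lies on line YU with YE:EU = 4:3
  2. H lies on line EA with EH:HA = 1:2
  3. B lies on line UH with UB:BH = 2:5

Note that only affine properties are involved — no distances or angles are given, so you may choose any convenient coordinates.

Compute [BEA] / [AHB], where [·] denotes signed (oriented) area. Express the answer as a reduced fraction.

[BEA]:[AHB] = -3/2

Assign A = (0, 0), U = (1, 0), Y = (0, 1) — the answer is frame-independent, so this choice is without loss of generality.
1. E lies on line YU with YE:EU = 4:3 ⇒ E = (4/7, 3/7)
2. H lies on line EA with EH:HA = 1:2 ⇒ H = (8/21, 2/7)
3. B lies on line UH with UB:BH = 2:5 ⇒ B = (121/147, 4/49)
2·[BEA] = 15/49, 2·[AHB] = -10/49
[BEA]:[AHB] = 15/49:-10/49 = -3/2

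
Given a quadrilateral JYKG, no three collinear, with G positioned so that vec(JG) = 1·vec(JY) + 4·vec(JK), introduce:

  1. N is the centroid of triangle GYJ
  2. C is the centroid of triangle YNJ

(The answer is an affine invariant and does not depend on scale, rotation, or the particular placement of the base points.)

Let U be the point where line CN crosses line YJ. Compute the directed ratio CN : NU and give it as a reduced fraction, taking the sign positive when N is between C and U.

Work in coordinates with J = (0, 0), Y = (1, 0), K = (0, 1), G = (1, 4).
1. N is the centroid of triangle GYJ ⇒ N = (2/3, 4/3)
2. C is the centroid of triangle YNJ ⇒ C = (5/9, 4/9)
line CN meets YJ at U = (1/2, 0)
N = C + t·(U−C) with t = -2, so CN:NU = -2:3

CN:NU = -2/3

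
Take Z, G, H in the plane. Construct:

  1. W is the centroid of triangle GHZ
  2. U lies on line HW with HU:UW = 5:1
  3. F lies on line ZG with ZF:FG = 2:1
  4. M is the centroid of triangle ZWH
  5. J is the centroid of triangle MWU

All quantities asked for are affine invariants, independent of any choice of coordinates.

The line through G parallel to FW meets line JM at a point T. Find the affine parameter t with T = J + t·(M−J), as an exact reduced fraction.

t = -19/5

Choose coordinates Z = (0, 0), G = (1, 0), H = (0, 1).
1. W is the centroid of triangle GHZ ⇒ W = (1/3, 1/3)
2. U lies on line HW with HU:UW = 5:1 ⇒ U = (5/18, 4/9)
3. F lies on line ZG with ZF:FG = 2:1 ⇒ F = (2/3, 0)
4. M is the centroid of triangle ZWH ⇒ M = (1/9, 4/9)
5. J is the centroid of triangle MWU ⇒ J = (13/54, 11/27)
through G parallel to FW: direction (-1/3, 1/3); meets JM at T = (11/15, 4/15)
T = J + t·(M−J) with t = -19/5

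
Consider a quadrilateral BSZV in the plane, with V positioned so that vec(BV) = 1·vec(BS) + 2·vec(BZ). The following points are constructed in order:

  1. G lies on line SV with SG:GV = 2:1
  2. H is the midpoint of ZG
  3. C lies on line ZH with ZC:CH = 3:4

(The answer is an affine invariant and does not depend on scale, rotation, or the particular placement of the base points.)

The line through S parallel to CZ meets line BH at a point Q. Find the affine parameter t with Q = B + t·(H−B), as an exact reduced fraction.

t = -1/3

Work in coordinates with B = (0, 0), S = (1, 0), Z = (0, 1), V = (1, 2).
1. G lies on line SV with SG:GV = 2:1 ⇒ G = (1, 4/3)
2. H is the midpoint of ZG ⇒ H = (1/2, 7/6)
3. C lies on line ZH with ZC:CH = 3:4 ⇒ C = (3/14, 15/14)
through S parallel to CZ: direction (-3/14, -1/14); meets BH at Q = (-1/6, -7/18)
Q = B + t·(H−B) with t = -1/3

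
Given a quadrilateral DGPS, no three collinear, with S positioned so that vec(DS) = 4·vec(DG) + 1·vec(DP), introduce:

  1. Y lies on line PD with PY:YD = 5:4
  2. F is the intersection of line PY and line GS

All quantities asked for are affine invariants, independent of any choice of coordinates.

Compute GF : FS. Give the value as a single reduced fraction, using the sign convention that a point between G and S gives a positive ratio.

Assign D = (0, 0), G = (1, 0), P = (0, 1), S = (4, 1) — the answer is frame-independent, so this choice is without loss of generality.
1. Y lies on line PD with PY:YD = 5:4 ⇒ Y = (0, 4/9)
2. F is the intersection of line PY and line GS ⇒ F = (0, -1/3)
F = G + t·(S−G) with t = -1/3, so GF:FS = t:(1−t) = -1/3:4/3

GF:FS = -1/4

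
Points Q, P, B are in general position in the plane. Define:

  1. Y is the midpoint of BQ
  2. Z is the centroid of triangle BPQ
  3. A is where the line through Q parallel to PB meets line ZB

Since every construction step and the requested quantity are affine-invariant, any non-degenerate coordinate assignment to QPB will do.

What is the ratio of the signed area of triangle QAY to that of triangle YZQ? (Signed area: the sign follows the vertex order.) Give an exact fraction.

Set Q = (0, 0), P = (1, 0), B = (0, 1); any affine frame gives the same invariant.
1. Y is the midpoint of BQ ⇒ Y = (0, 1/2)
2. Z is the centroid of triangle BPQ ⇒ Z = (1/3, 1/3)
3. A is where the line through Q parallel to PB meets line ZB ⇒ A = (1, -1)
2·[QAY] = 1/2, 2·[YZQ] = -1/6
[QAY]:[YZQ] = 1/2:-1/6 = -3

[QAY]:[YZQ] = -3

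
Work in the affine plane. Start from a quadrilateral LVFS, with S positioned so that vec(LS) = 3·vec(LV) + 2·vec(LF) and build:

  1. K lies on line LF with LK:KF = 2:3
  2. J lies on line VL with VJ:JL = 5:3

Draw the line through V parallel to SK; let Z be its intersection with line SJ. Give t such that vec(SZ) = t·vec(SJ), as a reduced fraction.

Set L = (0, 0), V = (1, 0), F = (0, 1), S = (3, 2); any affine frame gives the same invariant.
1. K lies on line LF with LK:KF = 2:3 ⇒ K = (0, 2/5)
2. J lies on line VL with VJ:JL = 5:3 ⇒ J = (3/8, 0)
through V parallel to SK: direction (-3, -8/5); meets SJ at Z = (-13/12, -10/9)
Z = S + t·(J−S) with t = 14/9

t = 14/9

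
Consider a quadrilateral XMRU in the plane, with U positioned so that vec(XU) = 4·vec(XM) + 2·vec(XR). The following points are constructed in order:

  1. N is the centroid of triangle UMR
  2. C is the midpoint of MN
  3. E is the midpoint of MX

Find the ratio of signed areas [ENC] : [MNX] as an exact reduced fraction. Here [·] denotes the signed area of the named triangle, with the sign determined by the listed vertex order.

Work in coordinates with X = (0, 0), M = (1, 0), R = (0, 1), U = (4, 2).
1. N is the centroid of triangle UMR ⇒ N = (5/3, 1)
2. C is the midpoint of MN ⇒ C = (4/3, 1/2)
3. E is the midpoint of MX ⇒ E = (1/2, 0)
2·[ENC] = -1/4, 2·[MNX] = 1
[ENC]:[MNX] = -1/4:1 = -1/4

[ENC]:[MNX] = -1/4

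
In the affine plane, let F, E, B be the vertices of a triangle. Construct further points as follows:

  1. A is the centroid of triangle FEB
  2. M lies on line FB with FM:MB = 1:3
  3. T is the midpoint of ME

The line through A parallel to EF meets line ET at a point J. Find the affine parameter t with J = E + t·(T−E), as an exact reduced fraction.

t = 8/3

Choose coordinates F = (0, 0), E = (1, 0), B = (0, 1).
1. A is the centroid of triangle FEB ⇒ A = (1/3, 1/3)
2. M lies on line FB with FM:MB = 1:3 ⇒ M = (0, 1/4)
3. T is the midpoint of ME ⇒ T = (1/2, 1/8)
through A parallel to EF: direction (-1, 0); meets ET at J = (-1/3, 1/3)
J = E + t·(T−E) with t = 8/3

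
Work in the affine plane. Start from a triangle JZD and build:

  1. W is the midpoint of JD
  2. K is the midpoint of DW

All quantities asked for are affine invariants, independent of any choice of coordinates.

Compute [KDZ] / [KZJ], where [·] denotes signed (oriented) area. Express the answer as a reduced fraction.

[KDZ]:[KZJ] = 1/3

Assign J = (0, 0), Z = (1, 0), D = (0, 1) — the answer is frame-independent, so this choice is without loss of generality.
1. W is the midpoint of JD ⇒ W = (0, 1/2)
2. K is the midpoint of DW ⇒ K = (0, 3/4)
2·[KDZ] = -1/4, 2·[KZJ] = -3/4
[KDZ]:[KZJ] = -1/4:-3/4 = 1/3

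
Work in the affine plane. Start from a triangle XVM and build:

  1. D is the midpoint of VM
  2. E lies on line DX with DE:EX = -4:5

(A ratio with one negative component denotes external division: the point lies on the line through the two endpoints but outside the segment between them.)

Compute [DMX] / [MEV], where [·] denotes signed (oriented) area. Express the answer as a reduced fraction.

Set X = (0, 0), V = (1, 0), M = (0, 1); any affine frame gives the same invariant.
1. D is the midpoint of VM ⇒ D = (1/2, 1/2)
2. E lies on line DX with DE:EX = -4:5 ⇒ E = (5/2, 5/2)
2·[DMX] = 1/2, 2·[MEV] = -4
[DMX]:[MEV] = 1/2:-4 = -1/8

[DMX]:[MEV] = -1/8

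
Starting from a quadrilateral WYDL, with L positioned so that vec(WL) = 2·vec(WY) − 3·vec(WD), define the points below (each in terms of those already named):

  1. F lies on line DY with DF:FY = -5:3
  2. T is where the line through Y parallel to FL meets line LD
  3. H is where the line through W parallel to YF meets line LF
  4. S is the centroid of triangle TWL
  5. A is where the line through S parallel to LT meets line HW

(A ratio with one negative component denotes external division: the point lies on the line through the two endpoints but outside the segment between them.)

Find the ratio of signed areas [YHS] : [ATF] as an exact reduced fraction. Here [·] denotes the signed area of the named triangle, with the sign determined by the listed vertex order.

Work in coordinates with W = (0, 0), Y = (1, 0), D = (0, 1), L = (2, -3).
1. F lies on line DY with DF:FY = -5:3 ⇒ F = (5/2, -3/2)
2. T is where the line through Y parallel to FL meets line LD ⇒ T = (4/5, -3/5)
3. H is where the line through W parallel to YF meets line LF ⇒ H = (9/4, -9/4)
4. S is the centroid of triangle TWL ⇒ S = (14/15, -6/5)
5. A is where the line through S parallel to LT meets line HW ⇒ A = (2/3, -2/3)
2·[YHS] = -33/20, 2·[ATF] = -7/30
[YHS]:[ATF] = -33/20:-7/30 = 99/14

[YHS]:[ATF] = 99/14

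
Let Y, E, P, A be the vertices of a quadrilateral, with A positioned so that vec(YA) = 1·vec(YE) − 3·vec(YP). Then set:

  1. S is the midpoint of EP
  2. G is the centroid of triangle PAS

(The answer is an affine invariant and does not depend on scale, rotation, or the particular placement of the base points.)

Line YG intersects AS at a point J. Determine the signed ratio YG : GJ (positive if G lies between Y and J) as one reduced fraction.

Work in coordinates with Y = (0, 0), E = (1, 0), P = (0, 1), A = (1, -3).
1. S is the midpoint of EP ⇒ S = (1/2, 1/2)
2. G is the centroid of triangle PAS ⇒ G = (1/2, -1/2)
line YG meets AS at J = (2/3, -2/3)
G = Y + t·(J−Y) with t = 3/4, so YG:GJ = 3/4:1/4

YG:GJ = 3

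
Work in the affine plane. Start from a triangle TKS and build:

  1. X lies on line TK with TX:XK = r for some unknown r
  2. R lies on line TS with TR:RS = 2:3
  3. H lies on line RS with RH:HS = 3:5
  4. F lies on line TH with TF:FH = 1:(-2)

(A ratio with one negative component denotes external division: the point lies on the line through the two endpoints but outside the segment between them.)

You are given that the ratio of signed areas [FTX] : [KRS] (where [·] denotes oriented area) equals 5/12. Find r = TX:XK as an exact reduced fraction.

r = 2/3

Set T = (0, 0), K = (1, 0), S = (0, 1); any affine frame gives the same invariant.
1. With TX:XK = r, write λ = r/(r+1) so X = T + λ·(K−T); X is affine-linear in λ
2. R lies on line TS with TR:RS = 2:3 ⇒ R = (0, 2/5)
3. H lies on line RS with RH:HS = 3:5 ⇒ H = (0, 5/8)
4. F lies on line TH with TF:FH = 1:(-2) ⇒ F = (0, -5/8)
Every point depending on X is an affine combination of X and λ-independent points, so each such coordinate is linear in λ; the λ² term in each signed area is a multiple of (K−T)×(K−T) = 0, so 2·[FTX] and 2·[KRS] are each linear in λ. Evaluating at λ=0 and λ=1:
  2·[FTX] = -5/8·λ,   2·[KRS] = -3/5
So [FTX]:[KRS] = (-5/8·λ) / (-3/5). Setting this equal to 5/12:
  -5/8·λ = 5/12·(-3/5)  ⇒  λ = 2/5
Then r = λ/(1−λ) = (2/5)/(3/5) = 2/3. Check: with r = 2/3, X = (2/5, 0) and [FTX]:[KRS] = 5/12 as required.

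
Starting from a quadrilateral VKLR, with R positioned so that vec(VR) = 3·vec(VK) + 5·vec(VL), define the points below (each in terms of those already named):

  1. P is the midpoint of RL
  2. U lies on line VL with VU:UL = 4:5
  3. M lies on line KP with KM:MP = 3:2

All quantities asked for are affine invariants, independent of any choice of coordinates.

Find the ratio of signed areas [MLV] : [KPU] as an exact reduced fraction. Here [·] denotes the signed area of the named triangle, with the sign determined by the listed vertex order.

Assign V = (0, 0), K = (1, 0), L = (0, 1), R = (3, 5) — the answer is frame-independent, so this choice is without loss of generality.
1. P is the midpoint of RL ⇒ P = (3/2, 3)
2. U lies on line VL with VU:UL = 4:5 ⇒ U = (0, 4/9)
3. M lies on line KP with KM:MP = 3:2 ⇒ M = (13/10, 9/5)
2·[MLV] = 13/10, 2·[KPU] = 29/9
[MLV]:[KPU] = 13/10:29/9 = 117/290

[MLV]:[KPU] = 117/290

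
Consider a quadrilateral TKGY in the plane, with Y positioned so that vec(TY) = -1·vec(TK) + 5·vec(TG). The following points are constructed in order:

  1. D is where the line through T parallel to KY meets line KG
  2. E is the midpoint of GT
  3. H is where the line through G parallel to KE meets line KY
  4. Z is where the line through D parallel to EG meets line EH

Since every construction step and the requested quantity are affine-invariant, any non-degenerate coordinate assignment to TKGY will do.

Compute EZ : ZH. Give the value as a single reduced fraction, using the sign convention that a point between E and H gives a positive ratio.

EZ:ZH = -8/17

Set T = (0, 0), K = (1, 0), G = (0, 1), Y = (-1, 5); any affine frame gives the same invariant.
1. D is where the line through T parallel to KY meets line KG ⇒ D = (-2/3, 5/3)
2. E is the midpoint of GT ⇒ E = (0, 1/2)
3. H is where the line through G parallel to KE meets line KY ⇒ H = (3/4, 5/8)
4. Z is where the line through D parallel to EG meets line EH ⇒ Z = (-2/3, 7/18)
Z = E + t·(H−E) with t = -8/9, so EZ:ZH = t:(1−t) = -8/9:17/9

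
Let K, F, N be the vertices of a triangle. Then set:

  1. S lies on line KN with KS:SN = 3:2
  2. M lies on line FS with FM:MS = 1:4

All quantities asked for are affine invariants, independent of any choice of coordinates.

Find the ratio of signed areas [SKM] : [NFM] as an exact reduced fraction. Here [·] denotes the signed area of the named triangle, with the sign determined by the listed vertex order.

Choose coordinates K = (0, 0), F = (1, 0), N = (0, 1).
1. S lies on line KN with KS:SN = 3:2 ⇒ S = (0, 3/5)
2. M lies on line FS with FM:MS = 1:4 ⇒ M = (4/5, 3/25)
2·[SKM] = 12/25, 2·[NFM] = -2/25
[SKM]:[NFM] = 12/25:-2/25 = -6

[SKM]:[NFM] = -6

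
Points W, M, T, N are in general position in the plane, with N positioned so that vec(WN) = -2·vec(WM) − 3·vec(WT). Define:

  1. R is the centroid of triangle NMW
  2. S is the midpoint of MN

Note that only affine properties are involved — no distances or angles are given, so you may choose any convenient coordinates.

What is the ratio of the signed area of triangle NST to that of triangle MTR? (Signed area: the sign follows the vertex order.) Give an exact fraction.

Work in coordinates with W = (0, 0), M = (1, 0), T = (0, 1), N = (-2, -3).
1. R is the centroid of triangle NMW ⇒ R = (-1/3, -1)
2. S is the midpoint of MN ⇒ S = (-1/2, -3/2)
2·[NST] = 3, 2·[MTR] = 7/3
[NST]:[MTR] = 3:7/3 = 9/7

[NST]:[MTR] = 9/7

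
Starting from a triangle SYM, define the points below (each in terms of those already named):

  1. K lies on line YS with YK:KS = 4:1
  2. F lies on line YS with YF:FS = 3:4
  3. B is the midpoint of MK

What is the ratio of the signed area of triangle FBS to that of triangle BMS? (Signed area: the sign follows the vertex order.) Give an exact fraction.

[FBS]:[BMS] = 20/7

Assign S = (0, 0), Y = (1, 0), M = (0, 1) — the answer is frame-independent, so this choice is without loss of generality.
1. K lies on line YS with YK:KS = 4:1 ⇒ K = (1/5, 0)
2. F lies on line YS with YF:FS = 3:4 ⇒ F = (4/7, 0)
3. B is the midpoint of MK ⇒ B = (1/10, 1/2)
2·[FBS] = 2/7, 2·[BMS] = 1/10
[FBS]:[BMS] = 2/7:1/10 = 20/7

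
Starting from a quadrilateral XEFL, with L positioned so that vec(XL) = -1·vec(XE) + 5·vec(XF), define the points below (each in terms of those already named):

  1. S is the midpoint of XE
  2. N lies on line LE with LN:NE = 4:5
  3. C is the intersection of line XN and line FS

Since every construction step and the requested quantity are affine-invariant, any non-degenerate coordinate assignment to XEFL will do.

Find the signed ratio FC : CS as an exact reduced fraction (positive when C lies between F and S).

Assign X = (0, 0), E = (1, 0), F = (0, 1), L = (-1, 5) — the answer is frame-independent, so this choice is without loss of generality.
1. S is the midpoint of XE ⇒ S = (1/2, 0)
2. N lies on line LE with LN:NE = 4:5 ⇒ N = (-1/9, 25/9)
3. C is the intersection of line XN and line FS ⇒ C = (-1/23, 25/23)
C = F + t·(S−F) with t = -2/23, so FC:CS = t:(1−t) = -2/23:25/23

FC:CS = -2/25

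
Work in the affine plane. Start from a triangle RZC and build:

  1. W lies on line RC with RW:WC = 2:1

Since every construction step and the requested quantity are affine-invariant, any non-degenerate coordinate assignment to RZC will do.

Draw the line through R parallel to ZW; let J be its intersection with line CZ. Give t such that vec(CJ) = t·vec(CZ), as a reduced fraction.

Assign R = (0, 0), Z = (1, 0), C = (0, 1) — the answer is frame-independent, so this choice is without loss of generality.
1. W lies on line RC with RW:WC = 2:1 ⇒ W = (0, 2/3)
through R parallel to ZW: direction (-1, 2/3); meets CZ at J = (3, -2)
J = C + t·(Z−C) with t = 3

t = 3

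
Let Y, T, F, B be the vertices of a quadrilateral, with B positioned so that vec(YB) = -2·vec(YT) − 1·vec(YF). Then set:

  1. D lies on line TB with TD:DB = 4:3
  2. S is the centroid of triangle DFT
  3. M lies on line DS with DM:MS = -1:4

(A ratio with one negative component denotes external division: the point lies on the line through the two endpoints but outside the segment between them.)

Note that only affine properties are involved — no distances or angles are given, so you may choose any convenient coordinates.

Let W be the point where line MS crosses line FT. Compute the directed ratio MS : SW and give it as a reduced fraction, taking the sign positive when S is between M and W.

Choose coordinates Y = (0, 0), T = (1, 0), F = (0, 1), B = (-2, -1).
1. D lies on line TB with TD:DB = 4:3 ⇒ D = (-5/7, -4/7)
2. S is the centroid of triangle DFT ⇒ S = (2/21, 1/7)
3. M lies on line DS with DM:MS = -1:4 ⇒ M = (-62/63, -17/21)
line MS meets FT at W = (1/2, 1/2)
S = M + t·(W−M) with t = 8/11, so MS:SW = 8/11:3/11

MS:SW = 8/3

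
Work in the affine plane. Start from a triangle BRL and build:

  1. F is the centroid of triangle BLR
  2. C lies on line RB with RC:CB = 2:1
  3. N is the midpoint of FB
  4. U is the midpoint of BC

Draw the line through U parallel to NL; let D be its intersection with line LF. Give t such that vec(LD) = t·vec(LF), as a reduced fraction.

Assign B = (0, 0), R = (1, 0), L = (0, 1) — the answer is frame-independent, so this choice is without loss of generality.
1. F is the centroid of triangle BLR ⇒ F = (1/3, 1/3)
2. C lies on line RB with RC:CB = 2:1 ⇒ C = (1/3, 0)
3. N is the midpoint of FB ⇒ N = (1/6, 1/6)
4. U is the midpoint of BC ⇒ U = (1/6, 0)
through U parallel to NL: direction (-1/6, 5/6); meets LF at D = (-1/18, 10/9)
D = L + t·(F−L) with t = -1/6

t = -1/6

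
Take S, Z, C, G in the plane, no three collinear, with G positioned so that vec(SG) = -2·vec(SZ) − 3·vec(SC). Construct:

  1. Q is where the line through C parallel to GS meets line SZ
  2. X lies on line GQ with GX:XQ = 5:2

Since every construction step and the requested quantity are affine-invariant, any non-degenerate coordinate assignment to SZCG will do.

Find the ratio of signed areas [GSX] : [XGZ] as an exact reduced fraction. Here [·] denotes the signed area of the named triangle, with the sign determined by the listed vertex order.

[GSX]:[XGZ] = 2/5

Work in coordinates with S = (0, 0), Z = (1, 0), C = (0, 1), G = (-2, -3).
1. Q is where the line through C parallel to GS meets line SZ ⇒ Q = (-2/3, 0)
2. X lies on line GQ with GX:XQ = 5:2 ⇒ X = (-22/21, -6/7)
2·[GSX] = 10/7, 2·[XGZ] = 25/7
[GSX]:[XGZ] = 10/7:25/7 = 2/5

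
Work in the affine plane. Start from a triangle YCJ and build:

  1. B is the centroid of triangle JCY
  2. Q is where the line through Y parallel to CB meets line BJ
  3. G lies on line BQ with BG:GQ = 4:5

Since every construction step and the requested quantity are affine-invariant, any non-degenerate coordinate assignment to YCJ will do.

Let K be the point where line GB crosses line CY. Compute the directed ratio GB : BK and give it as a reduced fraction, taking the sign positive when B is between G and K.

GB:BK = -8/9

Work in coordinates with Y = (0, 0), C = (1, 0), J = (0, 1).
1. B is the centroid of triangle JCY ⇒ B = (1/3, 1/3)
2. Q is where the line through Y parallel to CB meets line BJ ⇒ Q = (2/3, -1/3)
3. G lies on line BQ with BG:GQ = 4:5 ⇒ G = (13/27, 1/27)
line GB meets CY at K = (1/2, 0)
B = G + t·(K−G) with t = -8, so GB:BK = -8:9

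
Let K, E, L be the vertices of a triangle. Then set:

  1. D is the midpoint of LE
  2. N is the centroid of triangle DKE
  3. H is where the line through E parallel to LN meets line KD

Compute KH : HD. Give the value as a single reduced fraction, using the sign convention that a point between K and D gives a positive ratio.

KH:HD = -5

Work in coordinates with K = (0, 0), E = (1, 0), L = (0, 1).
1. D is the midpoint of LE ⇒ D = (1/2, 1/2)
2. N is the centroid of triangle DKE ⇒ N = (1/2, 1/6)
3. H is where the line through E parallel to LN meets line KD ⇒ H = (5/8, 5/8)
H = K + t·(D−K) with t = 5/4, so KH:HD = t:(1−t) = 5/4:-1/4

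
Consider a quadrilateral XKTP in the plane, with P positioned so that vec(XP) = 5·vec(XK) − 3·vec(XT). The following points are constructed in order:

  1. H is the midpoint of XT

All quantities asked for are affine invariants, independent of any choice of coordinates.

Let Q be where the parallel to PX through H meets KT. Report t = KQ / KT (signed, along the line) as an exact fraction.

t = -1/4

Assign X = (0, 0), K = (1, 0), T = (0, 1), P = (5, -3) — the answer is frame-independent, so this choice is without loss of generality.
1. H is the midpoint of XT ⇒ H = (0, 1/2)
through H parallel to PX: direction (-5, 3); meets KT at Q = (5/4, -1/4)
Q = K + t·(T−K) with t = -1/4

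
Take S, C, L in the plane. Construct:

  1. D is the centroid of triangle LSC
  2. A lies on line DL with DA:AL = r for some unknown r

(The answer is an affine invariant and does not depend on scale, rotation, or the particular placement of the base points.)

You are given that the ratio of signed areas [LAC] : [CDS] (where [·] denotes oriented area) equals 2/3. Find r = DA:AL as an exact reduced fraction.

Choose coordinates S = (0, 0), C = (1, 0), L = (0, 1).
1. D is the centroid of triangle LSC ⇒ D = (1/3, 1/3)
2. With DA:AL = r, write λ = r/(r+1) so A = D + λ·(L−D); A is affine-linear in λ
Every point depending on A is an affine combination of A and λ-independent points, so each such coordinate is linear in λ; the λ² term in each signed area is a multiple of (L−D)×(L−D) = 0, so 2·[LAC] and 2·[CDS] are each linear in λ. Evaluating at λ=0 and λ=1:
  2·[LAC] = -1/3·λ + 1/3,   2·[CDS] = 1/3
So [LAC]:[CDS] = (-1/3·λ + 1/3) / (1/3). Setting this equal to 2/3:
  -1/3·λ + 1/3 = 2/3·(1/3)  ⇒  λ = 1/3
Then r = λ/(1−λ) = (1/3)/(2/3) = 1/2. Check: with r = 1/2, A = (2/9, 5/9) and [LAC]:[CDS] = 2/3 as required.

r = 1/2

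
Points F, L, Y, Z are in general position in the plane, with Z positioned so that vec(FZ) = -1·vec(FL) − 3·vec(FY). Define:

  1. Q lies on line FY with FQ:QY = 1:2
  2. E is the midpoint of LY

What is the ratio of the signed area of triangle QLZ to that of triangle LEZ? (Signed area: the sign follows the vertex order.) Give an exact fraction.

[QLZ]:[LEZ] = -22/15

Assign F = (0, 0), L = (1, 0), Y = (0, 1), Z = (-1, -3) — the answer is frame-independent, so this choice is without loss of generality.
1. Q lies on line FY with FQ:QY = 1:2 ⇒ Q = (0, 1/3)
2. E is the midpoint of LY ⇒ E = (1/2, 1/2)
2·[QLZ] = -11/3, 2·[LEZ] = 5/2
[QLZ]:[LEZ] = -11/3:5/2 = -22/15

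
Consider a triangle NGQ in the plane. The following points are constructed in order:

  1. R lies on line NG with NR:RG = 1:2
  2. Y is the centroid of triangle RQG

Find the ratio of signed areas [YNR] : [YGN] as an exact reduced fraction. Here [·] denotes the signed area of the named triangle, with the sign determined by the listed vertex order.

Work in coordinates with N = (0, 0), G = (1, 0), Q = (0, 1).
1. R lies on line NG with NR:RG = 1:2 ⇒ R = (1/3, 0)
2. Y is the centroid of triangle RQG ⇒ Y = (4/9, 1/3)
2·[YNR] = 1/9, 2·[YGN] = -1/3
[YNR]:[YGN] = 1/9:-1/3 = -1/3

[YNR]:[YGN] = -1/3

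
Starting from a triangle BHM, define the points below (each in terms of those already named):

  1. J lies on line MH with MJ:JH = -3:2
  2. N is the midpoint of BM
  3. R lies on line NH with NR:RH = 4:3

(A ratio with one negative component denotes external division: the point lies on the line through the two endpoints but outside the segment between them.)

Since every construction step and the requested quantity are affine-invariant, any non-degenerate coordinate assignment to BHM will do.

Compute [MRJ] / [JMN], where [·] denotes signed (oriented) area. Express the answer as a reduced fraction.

[MRJ]:[JMN] = 3/7

Assign B = (0, 0), H = (1, 0), M = (0, 1) — the answer is frame-independent, so this choice is without loss of generality.
1. J lies on line MH with MJ:JH = -3:2 ⇒ J = (3, -2)
2. N is the midpoint of BM ⇒ N = (0, 1/2)
3. R lies on line NH with NR:RH = 4:3 ⇒ R = (4/7, 3/14)
2·[MRJ] = 9/14, 2·[JMN] = 3/2
[MRJ]:[JMN] = 9/14:3/2 = 3/7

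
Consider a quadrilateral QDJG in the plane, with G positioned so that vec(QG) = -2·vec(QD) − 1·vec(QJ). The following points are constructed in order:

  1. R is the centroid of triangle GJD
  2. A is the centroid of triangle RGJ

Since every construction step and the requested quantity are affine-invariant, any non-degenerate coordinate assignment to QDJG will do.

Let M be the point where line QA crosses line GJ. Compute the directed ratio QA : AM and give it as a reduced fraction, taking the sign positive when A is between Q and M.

Work in coordinates with Q = (0, 0), D = (1, 0), J = (0, 1), G = (-2, -1).
1. R is the centroid of triangle GJD ⇒ R = (-1/3, 0)
2. A is the centroid of triangle RGJ ⇒ A = (-7/9, 0)
line QA meets GJ at M = (-1, 0)
A = Q + t·(M−Q) with t = 7/9, so QA:AM = 7/9:2/9

QA:AM = 7/2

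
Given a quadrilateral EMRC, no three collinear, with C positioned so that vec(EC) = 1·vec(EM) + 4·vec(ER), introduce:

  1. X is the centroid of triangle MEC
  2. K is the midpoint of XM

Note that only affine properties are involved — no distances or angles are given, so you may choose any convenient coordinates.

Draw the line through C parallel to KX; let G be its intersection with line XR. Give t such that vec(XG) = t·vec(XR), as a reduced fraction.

t = -4/3

Work in coordinates with E = (0, 0), M = (1, 0), R = (0, 1), C = (1, 4).
1. X is the centroid of triangle MEC ⇒ X = (2/3, 4/3)
2. K is the midpoint of XM ⇒ K = (5/6, 2/3)
through C parallel to KX: direction (-1/6, 2/3); meets XR at G = (14/9, 16/9)
G = X + t·(R−X) with t = -4/3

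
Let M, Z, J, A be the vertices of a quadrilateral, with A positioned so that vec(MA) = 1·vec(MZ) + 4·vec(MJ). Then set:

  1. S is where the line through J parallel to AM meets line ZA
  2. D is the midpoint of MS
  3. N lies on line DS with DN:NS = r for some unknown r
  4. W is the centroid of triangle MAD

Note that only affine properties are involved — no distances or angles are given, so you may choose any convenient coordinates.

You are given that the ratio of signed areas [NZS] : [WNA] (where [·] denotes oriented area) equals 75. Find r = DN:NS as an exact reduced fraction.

Set M = (0, 0), Z = (1, 0), J = (0, 1), A = (1, 4); any affine frame gives the same invariant.
1. S is where the line through J parallel to AM meets line ZA ⇒ S = (1, 5)
2. D is the midpoint of MS ⇒ D = (1/2, 5/2)
3. With DN:NS = r, write λ = r/(r+1) so N = D + λ·(S−D); N is affine-linear in λ
4. W is the centroid of triangle MAD ⇒ W = (1/2, 13/6)
Every point depending on N is an affine combination of N and λ-independent points, so each such coordinate is linear in λ; the λ² term in each signed area is a multiple of (S−D)×(S−D) = 0, so 2·[NZS] and 2·[WNA] are each linear in λ. Evaluating at λ=0 and λ=1:
  2·[NZS] = -5/2·λ + 5/2,   2·[WNA] = -1/3·λ − 1/6
So [NZS]:[WNA] = (-5/2·λ + 5/2) / (-1/3·λ − 1/6). Setting this equal to 75:
  -5/2·λ + 5/2 = 75·(-1/3·λ − 1/6)  ⇒  λ = -2/3
Then r = λ/(1−λ) = (-2/3)/(5/3) = -2/5. Check: with r = -2/5, N = (1/6, 5/6) and [NZS]:[WNA] = 75 as required.

r = -2/5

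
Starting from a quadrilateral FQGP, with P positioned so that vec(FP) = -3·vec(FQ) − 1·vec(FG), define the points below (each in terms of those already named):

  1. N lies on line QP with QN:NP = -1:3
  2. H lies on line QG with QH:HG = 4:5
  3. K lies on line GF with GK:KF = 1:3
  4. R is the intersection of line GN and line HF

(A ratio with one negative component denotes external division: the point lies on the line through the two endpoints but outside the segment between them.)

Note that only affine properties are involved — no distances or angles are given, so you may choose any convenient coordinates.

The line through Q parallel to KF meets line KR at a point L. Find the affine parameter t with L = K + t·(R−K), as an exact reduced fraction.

Set F = (0, 0), Q = (1, 0), G = (0, 1), P = (-3, -1); any affine frame gives the same invariant.
1. N lies on line QP with QN:NP = -1:3 ⇒ N = (3, 1/2)
2. H lies on line QG with QH:HG = 4:5 ⇒ H = (5/9, 4/9)
3. K lies on line GF with GK:KF = 1:3 ⇒ K = (0, 3/4)
4. R is the intersection of line GN and line HF ⇒ R = (30/29, 24/29)
through Q parallel to KF: direction (0, -3/4); meets KR at L = (1, 33/40)
L = K + t·(R−K) with t = 29/30

t = 29/30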